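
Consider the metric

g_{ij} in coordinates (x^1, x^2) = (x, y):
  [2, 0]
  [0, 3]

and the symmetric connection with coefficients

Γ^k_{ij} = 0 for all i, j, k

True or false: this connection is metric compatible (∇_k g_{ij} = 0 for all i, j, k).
Using ∇_k g_{ij} = ∂_k g_{ij} - Γ^m_{ki} g_{mj} - Γ^m_{kj} g_{im}:
e.g. ∇_x g_{xx} = (0) - (0) - (0) = 0
Every component ∇_k g_{ij} vanishes: the connection is metric compatible.
True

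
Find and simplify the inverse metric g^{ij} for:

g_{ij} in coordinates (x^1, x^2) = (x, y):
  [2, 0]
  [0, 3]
The metric is diagonal, so g^{ij} is diagonal with entries 1/g_{ii}: diag(1/2, 1/3).
g^{ij}:
  [1/2, 0]
  [0, 1/3]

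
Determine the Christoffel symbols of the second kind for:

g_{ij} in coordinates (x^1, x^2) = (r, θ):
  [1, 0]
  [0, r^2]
Using Γ^k_{ij} = (1/2) g^{km} (∂_i g_{mj} + ∂_j g_{mi} - ∂_m g_{ij}); the metric is diagonal, so only the m = k term contributes.
Non-zero symbols (using the symmetry Γ^k_{ij} = Γ^k_{ji}):
Γ^r_{θ θ} = (1/2) g^{rr} (∂_θ g_{rθ} + ∂_θ g_{rθ} - ∂_r g_{θθ}) = (1/2)(1)((0) + (0) - (2*r)) = -r
Γ^θ_{r θ} = (1/2) g^{θθ} (∂_r g_{θθ} + ∂_θ g_{θr} - ∂_θ g_{rθ}) = (1/2)(1/r^2)((2*r) + (0) - (0)) = 1/r
All other Christoffel symbols are zero.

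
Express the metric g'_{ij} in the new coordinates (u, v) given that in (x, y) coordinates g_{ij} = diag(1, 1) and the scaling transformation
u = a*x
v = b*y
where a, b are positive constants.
Invert the transformation: x = u/a, y = v/b
g'_{ij} = (∂x^k/∂x'^i)(∂x^l/∂x'^j) g_{kl}; with g_{kl} = δ_{kl} this is Σ_k (∂x^k/∂x'^i)(∂x^k/∂x'^j).
Jacobian: ∂x/∂u = 1/a, ∂x/∂v = 0, ∂y/∂u = 0, ∂y/∂v = 1/b
g'_{uu} = (1/a)(1/a) + (0)(0) = 1/a^2
g'_{uv} = (1/a)(0) + (0)(1/b) = 0
g'_{vv} = (0)(0) + (1/b)(1/b) = 1/b^2
g'_{ij} = diag(1/a^2, 1/b^2)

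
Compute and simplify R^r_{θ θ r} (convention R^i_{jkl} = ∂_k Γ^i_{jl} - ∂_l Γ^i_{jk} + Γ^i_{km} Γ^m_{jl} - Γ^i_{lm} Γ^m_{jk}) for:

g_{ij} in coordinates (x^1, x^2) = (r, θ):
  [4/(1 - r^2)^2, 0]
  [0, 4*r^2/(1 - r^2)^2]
Non-zero Christoffel symbols (Γ^k_{ij} = Γ^k_{ji}):
Γ^r_{r r} = 2*r/(1 - r^2)
Γ^r_{θ θ} = (r^3 + r)/(r^2 - 1)
Γ^θ_{r θ} = (-r^2 - 1)/(r^3 - r)
R^r_{θ θ r} = ∂_θ Γ^r_{θ r} - ∂_r Γ^r_{θ θ} + Γ^r_{θ m} Γ^m_{θ r} - Γ^r_{r m} Γ^m_{θ θ}
  = (0) - ((r^4 - 4*r^2 - 1)/(r^2 - 1)^2) + (-(r^2 + 1)^2/(r^2 - 1)^2) - (-2*r^2*(r^2 + 1)/(r^2 - 1)^2) = 4*r^2/(r^2 - 1)^2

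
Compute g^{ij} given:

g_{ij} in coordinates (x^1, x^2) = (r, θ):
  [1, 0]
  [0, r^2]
The metric is diagonal, so g^{ij} is diagonal with entries 1/g_{ii}: diag(1, 1/(r^2)).
g^{ij}:
  [1, 0]
  [0, 1/r^2]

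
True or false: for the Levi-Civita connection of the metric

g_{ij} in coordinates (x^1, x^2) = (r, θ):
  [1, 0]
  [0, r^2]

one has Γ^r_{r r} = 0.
Γ^r_{r r} = (1/2) g^{rr} (∂_r g_{rr} + ∂_r g_{rr} - ∂_r g_{rr}) = (1/2)(1)((0) + (0) - (0)) = 0
This equals the proposed value 0.
True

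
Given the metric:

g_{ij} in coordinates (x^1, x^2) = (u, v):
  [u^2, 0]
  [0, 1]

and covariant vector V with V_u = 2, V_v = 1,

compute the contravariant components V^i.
Inverse metric (diagonal): g^{uu} = 1/u^2, g^{vv} = 1
V^i = g^{ij} V_j:
V^u = (1/u^2)(2) + (0)(1) = 2/u^2
V^v = (0)(2) + (1)(1) = 1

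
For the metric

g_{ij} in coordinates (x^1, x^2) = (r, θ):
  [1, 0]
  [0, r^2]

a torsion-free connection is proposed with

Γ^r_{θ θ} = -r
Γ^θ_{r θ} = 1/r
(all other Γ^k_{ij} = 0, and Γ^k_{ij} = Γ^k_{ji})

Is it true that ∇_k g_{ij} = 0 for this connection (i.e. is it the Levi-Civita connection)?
Using ∇_k g_{ij} = ∂_k g_{ij} - Γ^m_{ki} g_{mj} - Γ^m_{kj} g_{im}:
e.g. ∇_r g_{θθ} = (2*r) - (r) - (r) = 0
Every component ∇_k g_{ij} vanishes: the connection is metric compatible.
Yes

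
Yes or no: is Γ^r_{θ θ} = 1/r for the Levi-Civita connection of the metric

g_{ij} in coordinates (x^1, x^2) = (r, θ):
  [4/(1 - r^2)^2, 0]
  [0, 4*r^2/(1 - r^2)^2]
Γ^r_{θ θ} = (1/2) g^{rr} (∂_θ g_{rθ} + ∂_θ g_{rθ} - ∂_r g_{θθ}) = (1/2)((1 - r^2)^2/4)((0) + (0) - (-8*(r^3 + r)/(r^2 - 1)^3)) = (r^3 + r)/(r^2 - 1)
This differs from the proposed value 1/r.
No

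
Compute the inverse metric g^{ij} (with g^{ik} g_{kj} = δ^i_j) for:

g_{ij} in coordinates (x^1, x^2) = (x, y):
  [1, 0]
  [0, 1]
The metric is diagonal, so g^{ij} is diagonal with entries 1/g_{ii}: diag(1, 1).
g^{ij}:
  [1, 0]
  [0, 1]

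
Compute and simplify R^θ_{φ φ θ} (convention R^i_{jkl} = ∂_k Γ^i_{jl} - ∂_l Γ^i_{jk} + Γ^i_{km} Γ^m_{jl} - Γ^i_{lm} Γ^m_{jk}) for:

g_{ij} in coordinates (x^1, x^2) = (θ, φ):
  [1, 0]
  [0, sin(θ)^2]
Non-zero Christoffel symbols (Γ^k_{ij} = Γ^k_{ji}):
Γ^θ_{φ φ} = -sin(2*θ)/2
Γ^φ_{θ φ} = 1/tan(θ)
R^θ_{φ φ θ} = ∂_φ Γ^θ_{φ θ} - ∂_θ Γ^θ_{φ φ} + Γ^θ_{φ m} Γ^m_{φ θ} - Γ^θ_{θ m} Γ^m_{φ φ}
  = (0) - (-cos(2*θ)) + (-cos(θ)^2) - (0) = -sin(θ)^2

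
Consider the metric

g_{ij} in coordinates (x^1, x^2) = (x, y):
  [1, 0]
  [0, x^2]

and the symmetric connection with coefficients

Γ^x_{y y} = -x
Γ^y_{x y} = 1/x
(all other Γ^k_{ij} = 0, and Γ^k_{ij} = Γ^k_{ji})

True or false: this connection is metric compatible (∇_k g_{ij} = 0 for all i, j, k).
Using ∇_k g_{ij} = ∂_k g_{ij} - Γ^m_{ki} g_{mj} - Γ^m_{kj} g_{im}:
e.g. ∇_x g_{yy} = (2*x) - (x) - (x) = 0
Every component ∇_k g_{ij} vanishes: the connection is metric compatible.
True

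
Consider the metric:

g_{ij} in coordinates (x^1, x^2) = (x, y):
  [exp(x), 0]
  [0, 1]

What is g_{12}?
With x^1 = x, x^2 = y, g_{12} = g_{xy} is the row-1, column-2 entry of the matrix.
g_{12} = 0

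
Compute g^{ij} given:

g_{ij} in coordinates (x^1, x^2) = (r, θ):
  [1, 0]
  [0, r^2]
The metric is diagonal, so g^{ij} is diagonal with entries 1/g_{ii}: diag(1, 1/(r^2)).
g^{ij}:
  [1, 0]
  [0, 1/r^2]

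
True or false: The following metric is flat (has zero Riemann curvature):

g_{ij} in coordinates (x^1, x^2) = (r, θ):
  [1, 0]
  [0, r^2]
Non-zero Christoffel symbols:
Γ^r_{θ θ} = -r
Γ^θ_{r θ} = 1/r
Ricci tensor: R_{rr} = 0, R_{rθ} = 0, R_{θθ} = 0
All R_{ij} vanish; in 2 dimensions the Riemann tensor is fully determined by the Ricci tensor, so R^i_{jkl} = 0: the metric is flat (curvilinear coordinates on flat space).
True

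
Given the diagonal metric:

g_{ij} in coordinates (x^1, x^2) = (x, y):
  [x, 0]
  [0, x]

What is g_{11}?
With x^1 = x, x^2 = y, g_{11} = g_{xx} is the row-1, column-1 entry of the matrix.
g_{11} = x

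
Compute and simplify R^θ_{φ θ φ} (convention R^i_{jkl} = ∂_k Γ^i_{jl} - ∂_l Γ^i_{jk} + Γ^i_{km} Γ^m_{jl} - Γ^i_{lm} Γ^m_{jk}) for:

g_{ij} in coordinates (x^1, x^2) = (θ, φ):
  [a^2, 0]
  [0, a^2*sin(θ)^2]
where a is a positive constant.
Non-zero Christoffel symbols (Γ^k_{ij} = Γ^k_{ji}):
Γ^θ_{φ φ} = -sin(2*θ)/2
Γ^φ_{θ φ} = 1/tan(θ)
R^θ_{φ θ φ} = ∂_θ Γ^θ_{φ φ} - ∂_φ Γ^θ_{φ θ} + Γ^θ_{θ m} Γ^m_{φ φ} - Γ^θ_{φ m} Γ^m_{φ θ}
  = (-cos(2*θ)) - (0) + (0) - (-cos(θ)^2) = sin(θ)^2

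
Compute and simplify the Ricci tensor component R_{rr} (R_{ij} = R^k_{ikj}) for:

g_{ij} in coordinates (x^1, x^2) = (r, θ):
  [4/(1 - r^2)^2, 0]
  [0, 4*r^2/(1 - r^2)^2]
Non-zero Christoffel symbols (Γ^k_{ij} = Γ^k_{ji}):
Γ^r_{r r} = 2*r/(1 - r^2)
Γ^r_{θ θ} = (r^3 + r)/(r^2 - 1)
Γ^θ_{r θ} = (-r^2 - 1)/(r^3 - r)
R^r_{r r r} = 0 (a repeated index in an antisymmetric pair)
R^θ_{r θ r} = ∂_θ Γ^θ_{r r} - ∂_r Γ^θ_{r θ} + Γ^θ_{θ m} Γ^m_{r r} - Γ^θ_{r m} Γ^m_{r θ}
  = (0) - ((r^4 + 4*r^2 - 1)/(r^3 - r)^2) + (2*(r^2 + 1)/(r^2 - 1)^2) - ((r^2 + 1)^2/(r^3 - r)^2) = -4/(r^2 - 1)^2
R_{rr} = R^r_{r r r} + R^θ_{r θ r} = (0) + (-4/(r^2 - 1)^2) = -4/(r^2 - 1)^2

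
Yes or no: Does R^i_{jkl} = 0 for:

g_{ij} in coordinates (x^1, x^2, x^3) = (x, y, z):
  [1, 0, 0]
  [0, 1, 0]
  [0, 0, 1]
All metric components are constant, so every Christoffel symbol vanishes and R^i_{jkl} = 0.
Yes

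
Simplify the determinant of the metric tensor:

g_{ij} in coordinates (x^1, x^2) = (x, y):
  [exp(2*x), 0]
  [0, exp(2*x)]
For a 2×2 metric: det(g) = g_{11}·g_{22} - g_{12}·g_{21}
= (exp(2*x))·(exp(2*x)) - (0)·(0)
= exp(4*x) - 0
det(g) = exp(4*x)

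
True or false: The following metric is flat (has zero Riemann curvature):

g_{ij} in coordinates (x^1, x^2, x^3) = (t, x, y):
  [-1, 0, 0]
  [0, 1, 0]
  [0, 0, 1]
All metric components are constant, so every Christoffel symbol vanishes and R^i_{jkl} = 0.
True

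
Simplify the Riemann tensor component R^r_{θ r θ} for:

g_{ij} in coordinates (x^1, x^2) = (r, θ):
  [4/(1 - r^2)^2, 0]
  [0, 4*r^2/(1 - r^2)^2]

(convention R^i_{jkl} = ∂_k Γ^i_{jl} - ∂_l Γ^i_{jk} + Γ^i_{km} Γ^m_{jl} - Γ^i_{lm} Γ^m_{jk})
Non-zero Christoffel symbols (Γ^k_{ij} = Γ^k_{ji}):
Γ^r_{r r} = 2*r/(1 - r^2)
Γ^r_{θ θ} = (r^3 + r)/(r^2 - 1)
Γ^θ_{r θ} = (-r^2 - 1)/(r^3 - r)
R^r_{θ r θ} = ∂_r Γ^r_{θ θ} - ∂_θ Γ^r_{θ r} + Γ^r_{r m} Γ^m_{θ θ} - Γ^r_{θ m} Γ^m_{θ r}
  = ((r^4 - 4*r^2 - 1)/(r^2 - 1)^2) - (0) + (-2*r^2*(r^2 + 1)/(r^2 - 1)^2) - (-(r^2 + 1)^2/(r^2 - 1)^2) = -4*r^2/(r^2 - 1)^2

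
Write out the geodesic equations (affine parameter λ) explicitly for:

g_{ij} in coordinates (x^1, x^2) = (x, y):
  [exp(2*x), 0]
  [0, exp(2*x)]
Geodesic equation: d^2x^k/dλ^2 + Γ^k_{ij} (dx^i/dλ)(dx^j/dλ) = 0.
Non-zero Christoffel symbols:
Γ^x_{x x} = 1
Γ^x_{y y} = -1
Γ^y_{x y} = 1
Substituting (the symmetric pair Γ^k_{ij}, Γ^k_{ji} combines into a factor 2):
d^2x/dλ^2 + (dx/dλ)^2 - (dy/dλ)^2 = 0
d^2y/dλ^2 + 2 (dx/dλ)(dy/dλ) = 0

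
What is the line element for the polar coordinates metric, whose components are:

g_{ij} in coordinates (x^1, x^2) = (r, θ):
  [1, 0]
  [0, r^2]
ds^2 = g_{ij} dx^i dx^j; only the non-zero components contribute.
ds^2 = dr^2 + r^2 dθ^2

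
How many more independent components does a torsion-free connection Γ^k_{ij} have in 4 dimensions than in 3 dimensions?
Independent components in n dimensions: n × n(n+1)/2 = n^2(n+1)/2.
4D: 4 × 10 = 40
3D: 3 × 6 = 18
Difference = 40 - 18 = 22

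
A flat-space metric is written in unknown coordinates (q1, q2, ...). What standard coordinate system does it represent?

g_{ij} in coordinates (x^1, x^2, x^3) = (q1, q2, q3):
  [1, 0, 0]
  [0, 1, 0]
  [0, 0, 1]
All components are constant and the metric is the identity, i.e. orthonormal rectilinear coordinates.
Cartesian (3D) coordinates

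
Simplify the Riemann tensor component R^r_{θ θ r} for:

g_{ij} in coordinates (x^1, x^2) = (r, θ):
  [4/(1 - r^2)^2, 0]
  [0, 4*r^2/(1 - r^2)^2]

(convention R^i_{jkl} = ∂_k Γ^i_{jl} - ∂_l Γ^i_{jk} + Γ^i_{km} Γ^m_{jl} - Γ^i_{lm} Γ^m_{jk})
Non-zero Christoffel symbols (Γ^k_{ij} = Γ^k_{ji}):
Γ^r_{r r} = 2*r/(1 - r^2)
Γ^r_{θ θ} = (r^3 + r)/(r^2 - 1)
Γ^θ_{r θ} = (-r^2 - 1)/(r^3 - r)
R^r_{θ θ r} = ∂_θ Γ^r_{θ r} - ∂_r Γ^r_{θ θ} + Γ^r_{θ m} Γ^m_{θ r} - Γ^r_{r m} Γ^m_{θ θ}
  = (0) - ((r^4 - 4*r^2 - 1)/(r^2 - 1)^2) + (-(r^2 + 1)^2/(r^2 - 1)^2) - (-2*r^2*(r^2 + 1)/(r^2 - 1)^2) = 4*r^2/(r^2 - 1)^2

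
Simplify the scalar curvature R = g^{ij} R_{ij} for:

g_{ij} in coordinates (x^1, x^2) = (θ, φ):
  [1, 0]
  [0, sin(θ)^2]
Non-zero Christoffel symbols (Γ^k_{ij} = Γ^k_{ji}):
Γ^θ_{φ φ} = -sin(2*θ)/2
Γ^φ_{θ φ} = 1/tan(θ)
Ricci tensor (R_{ij} = R^k_{ikj}): R_{θθ} = 1, R_{θφ} = 0, R_{φφ} = sin(θ)^2
Inverse metric: g^{θθ} = 1, g^{φφ} = 1/sin(θ)^2
R = g^{ij} R_{ij} = (1)(1) + (1/sin(θ)^2)(sin(θ)^2) = 2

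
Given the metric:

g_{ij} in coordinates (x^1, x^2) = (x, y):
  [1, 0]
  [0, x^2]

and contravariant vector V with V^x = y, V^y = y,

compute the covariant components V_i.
V_i = g_{ij} V^j:
V_x = (1)(y) + (0)(y) = y
V_y = (0)(y) + (x^2)(y) = x^2*y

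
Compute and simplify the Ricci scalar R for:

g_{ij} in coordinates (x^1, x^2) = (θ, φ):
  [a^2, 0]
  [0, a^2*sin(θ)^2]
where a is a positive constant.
Non-zero Christoffel symbols (Γ^k_{ij} = Γ^k_{ji}):
Γ^θ_{φ φ} = -sin(2*θ)/2
Γ^φ_{θ φ} = 1/tan(θ)
Ricci tensor (R_{ij} = R^k_{ikj}): R_{θθ} = 1, R_{θφ} = 0, R_{φφ} = sin(θ)^2
Inverse metric: g^{θθ} = 1/a^2, g^{φφ} = 1/(a^2*sin(θ)^2)
R = g^{ij} R_{ij} = (1/a^2)(1) + (1/(a^2*sin(θ)^2))(sin(θ)^2) = 2/a^2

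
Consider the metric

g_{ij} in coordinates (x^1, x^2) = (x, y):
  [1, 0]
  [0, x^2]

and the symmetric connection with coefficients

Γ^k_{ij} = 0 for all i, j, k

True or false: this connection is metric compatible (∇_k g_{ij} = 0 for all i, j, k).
Using ∇_k g_{ij} = ∂_k g_{ij} - Γ^m_{ki} g_{mj} - Γ^m_{kj} g_{im}:
∇_x g_{yy} = (2*x) - (0) - (0) = 2*x ≠ 0
So the connection is not metric compatible (it is not the Levi-Civita connection).
False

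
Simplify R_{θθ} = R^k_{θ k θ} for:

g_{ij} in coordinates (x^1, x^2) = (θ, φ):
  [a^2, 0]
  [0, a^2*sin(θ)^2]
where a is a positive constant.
Non-zero Christoffel symbols (Γ^k_{ij} = Γ^k_{ji}):
Γ^θ_{φ φ} = -sin(2*θ)/2
Γ^φ_{θ φ} = 1/tan(θ)
R^θ_{θ θ θ} = 0 (a repeated index in an antisymmetric pair)
R^φ_{θ φ θ} = ∂_φ Γ^φ_{θ θ} - ∂_θ Γ^φ_{θ φ} + Γ^φ_{φ m} Γ^m_{θ θ} - Γ^φ_{θ m} Γ^m_{θ φ}
  = (0) - (-1/sin(θ)^2) + (0) - (1/tan(θ)^2) = 1
R_{θθ} = R^θ_{θ θ θ} + R^φ_{θ φ θ} = (0) + (1) = 1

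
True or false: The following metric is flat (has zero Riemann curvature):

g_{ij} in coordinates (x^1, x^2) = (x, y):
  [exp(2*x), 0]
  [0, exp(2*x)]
Non-zero Christoffel symbols:
Γ^x_{x x} = 1
Γ^x_{y y} = -1
Γ^y_{x y} = 1
Ricci tensor: R_{xx} = 0, R_{xy} = 0, R_{yy} = 0
All R_{ij} vanish; in 2 dimensions the Riemann tensor is fully determined by the Ricci tensor, so R^i_{jkl} = 0: the metric is flat (curvilinear coordinates on flat space).
True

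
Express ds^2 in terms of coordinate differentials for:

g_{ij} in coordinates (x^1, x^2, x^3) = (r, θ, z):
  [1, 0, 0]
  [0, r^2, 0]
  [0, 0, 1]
ds^2 = g_{ij} dx^i dx^j; only the non-zero components contribute.
ds^2 = dr^2 + r^2 dθ^2 + dz^2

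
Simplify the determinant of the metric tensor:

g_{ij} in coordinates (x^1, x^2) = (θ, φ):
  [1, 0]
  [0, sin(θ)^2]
For a 2×2 metric: det(g) = g_{11}·g_{22} - g_{12}·g_{21}
= (1)·(sin(θ)^2) - (0)·(0)
= sin(θ)^2 - 0
det(g) = sin(θ)^2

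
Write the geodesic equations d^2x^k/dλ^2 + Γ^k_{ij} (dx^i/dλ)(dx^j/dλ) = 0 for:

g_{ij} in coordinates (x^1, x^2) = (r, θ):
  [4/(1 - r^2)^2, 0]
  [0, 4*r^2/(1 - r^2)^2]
Geodesic equation: d^2x^k/dλ^2 + Γ^k_{ij} (dx^i/dλ)(dx^j/dλ) = 0.
Non-zero Christoffel symbols:
Γ^r_{r r} = 2*r/(1 - r^2)
Γ^r_{θ θ} = (r^3 + r)/(r^2 - 1)
Γ^θ_{r θ} = (-r^2 - 1)/(r^3 - r)
Substituting (the symmetric pair Γ^k_{ij}, Γ^k_{ji} combines into a factor 2):
d^2r/dλ^2 + (2*r/(1 - r^2)) (dr/dλ)^2 + ((r^3 + r)/(r^2 - 1)) (dθ/dλ)^2 = 0
d^2θ/dλ^2 + ((-2*r^2 - 2)/(r^3 - r)) (dr/dλ)(dθ/dλ) = 0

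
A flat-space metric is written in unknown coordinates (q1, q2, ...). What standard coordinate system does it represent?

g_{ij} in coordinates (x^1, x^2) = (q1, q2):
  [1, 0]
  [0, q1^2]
The line element ds^2 = dq1^2 + q1^2 dq2^2 is dr^2 + r^2 dθ^2 with q1 = r, q2 = θ.
polar coordinates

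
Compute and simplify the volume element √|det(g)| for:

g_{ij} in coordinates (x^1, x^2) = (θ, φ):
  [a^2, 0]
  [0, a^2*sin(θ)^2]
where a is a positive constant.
det(g) = a^4*sin(θ)^2
√|det(g)| = a^2*sin(θ) (taking 0 < θ < π so that |sin(θ)| = sin(θ))
Volume element: dV = a^2*sin(θ) dθ dφ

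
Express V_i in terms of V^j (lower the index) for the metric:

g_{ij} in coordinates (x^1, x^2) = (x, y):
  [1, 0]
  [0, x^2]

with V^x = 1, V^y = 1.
V_i = g_{ij} V^j:
V_x = (1)(1) + (0)(1) = 1
V_y = (0)(1) + (x^2)(1) = x^2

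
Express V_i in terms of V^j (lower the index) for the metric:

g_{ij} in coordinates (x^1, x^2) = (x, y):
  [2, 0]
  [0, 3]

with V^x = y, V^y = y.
V_i = g_{ij} V^j:
V_x = (2)(y) + (0)(y) = 2*y
V_y = (0)(y) + (3)(y) = 3*y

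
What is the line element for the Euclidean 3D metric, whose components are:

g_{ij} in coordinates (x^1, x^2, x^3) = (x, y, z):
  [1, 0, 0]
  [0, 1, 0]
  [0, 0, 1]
ds^2 = g_{ij} dx^i dx^j; only the non-zero components contribute.
ds^2 = dx^2 + dy^2 + dz^2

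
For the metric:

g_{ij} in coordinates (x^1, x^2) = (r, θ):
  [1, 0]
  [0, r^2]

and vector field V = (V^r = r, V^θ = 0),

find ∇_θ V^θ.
Non-zero Christoffel symbols:
Γ^r_{θ θ} = -r
Γ^θ_{r θ} = 1/r
∇_θ V^θ = ∂_θ V^θ + Γ^θ_{θ j} V^j
  = (0) + (1/r)(r) + (0)(0)
  = 1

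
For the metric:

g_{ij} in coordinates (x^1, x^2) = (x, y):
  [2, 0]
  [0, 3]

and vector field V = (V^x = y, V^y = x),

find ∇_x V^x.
All Christoffel symbols are zero.
∇_x V^x = ∂_x V^x + Γ^x_{x j} V^j
  = (0) + (0)(y) + (0)(x)
  = 0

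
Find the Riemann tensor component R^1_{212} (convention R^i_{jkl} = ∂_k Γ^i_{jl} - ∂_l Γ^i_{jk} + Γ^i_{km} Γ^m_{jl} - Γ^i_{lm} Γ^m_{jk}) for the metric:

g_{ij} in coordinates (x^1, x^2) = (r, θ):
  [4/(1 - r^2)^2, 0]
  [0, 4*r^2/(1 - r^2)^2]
Non-zero Christoffel symbols (Γ^k_{ij} = Γ^k_{ji}):
Γ^r_{r r} = 2*r/(1 - r^2)
Γ^r_{θ θ} = (r^3 + r)/(r^2 - 1)
Γ^θ_{r θ} = (-r^2 - 1)/(r^3 - r)
R^r_{θ r θ} = ∂_r Γ^r_{θ θ} - ∂_θ Γ^r_{θ r} + Γ^r_{r m} Γ^m_{θ θ} - Γ^r_{θ m} Γ^m_{θ r}
  = ((r^4 - 4*r^2 - 1)/(r^2 - 1)^2) - (0) + (-2*r^2*(r^2 + 1)/(r^2 - 1)^2) - (-(r^2 + 1)^2/(r^2 - 1)^2) = -4*r^2/(r^2 - 1)^2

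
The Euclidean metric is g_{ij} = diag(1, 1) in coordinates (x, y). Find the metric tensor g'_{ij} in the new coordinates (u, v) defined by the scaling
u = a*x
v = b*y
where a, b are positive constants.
Invert the transformation: x = u/a, y = v/b
g'_{ij} = (∂x^k/∂x'^i)(∂x^l/∂x'^j) g_{kl}; with g_{kl} = δ_{kl} this is Σ_k (∂x^k/∂x'^i)(∂x^k/∂x'^j).
Jacobian: ∂x/∂u = 1/a, ∂x/∂v = 0, ∂y/∂u = 0, ∂y/∂v = 1/b
g'_{uu} = (1/a)(1/a) + (0)(0) = 1/a^2
g'_{uv} = (1/a)(0) + (0)(1/b) = 0
g'_{vv} = (0)(0) + (1/b)(1/b) = 1/b^2
g'_{ij} = diag(1/a^2, 1/b^2)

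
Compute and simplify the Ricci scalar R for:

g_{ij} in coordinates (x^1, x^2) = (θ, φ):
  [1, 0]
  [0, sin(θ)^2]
Non-zero Christoffel symbols (Γ^k_{ij} = Γ^k_{ji}):
Γ^θ_{φ φ} = -sin(2*θ)/2
Γ^φ_{θ φ} = 1/tan(θ)
Ricci tensor (R_{ij} = R^k_{ikj}): R_{θθ} = 1, R_{θφ} = 0, R_{φφ} = sin(θ)^2
Inverse metric: g^{θθ} = 1, g^{φφ} = 1/sin(θ)^2
R = g^{ij} R_{ij} = (1)(1) + (1/sin(θ)^2)(sin(θ)^2) = 2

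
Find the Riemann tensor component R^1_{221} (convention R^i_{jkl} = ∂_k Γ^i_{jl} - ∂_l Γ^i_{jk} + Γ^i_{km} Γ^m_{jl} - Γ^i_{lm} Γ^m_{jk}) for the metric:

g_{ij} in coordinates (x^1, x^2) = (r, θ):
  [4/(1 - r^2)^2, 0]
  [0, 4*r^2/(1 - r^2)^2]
Non-zero Christoffel symbols (Γ^k_{ij} = Γ^k_{ji}):
Γ^r_{r r} = 2*r/(1 - r^2)
Γ^r_{θ θ} = (r^3 + r)/(r^2 - 1)
Γ^θ_{r θ} = (-r^2 - 1)/(r^3 - r)
R^r_{θ θ r} = ∂_θ Γ^r_{θ r} - ∂_r Γ^r_{θ θ} + Γ^r_{θ m} Γ^m_{θ r} - Γ^r_{r m} Γ^m_{θ θ}
  = (0) - ((r^4 - 4*r^2 - 1)/(r^2 - 1)^2) + (-(r^2 + 1)^2/(r^2 - 1)^2) - (-2*r^2*(r^2 + 1)/(r^2 - 1)^2) = 4*r^2/(r^2 - 1)^2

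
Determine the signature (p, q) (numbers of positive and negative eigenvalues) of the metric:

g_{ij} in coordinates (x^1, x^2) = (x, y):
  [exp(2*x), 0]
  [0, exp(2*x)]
The metric is diagonal, so its eigenvalues are the diagonal entries: exp(2*x), exp(2*x) (at a generic point, where coordinate-dependent entries are positive).
2 positive, 0 negative.
(2, 0) - Riemannian (positive definite)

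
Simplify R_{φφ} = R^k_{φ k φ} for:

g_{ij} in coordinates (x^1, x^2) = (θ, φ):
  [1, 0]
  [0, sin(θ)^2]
Non-zero Christoffel symbols (Γ^k_{ij} = Γ^k_{ji}):
Γ^θ_{φ φ} = -sin(2*θ)/2
Γ^φ_{θ φ} = 1/tan(θ)
R^θ_{φ θ φ} = ∂_θ Γ^θ_{φ φ} - ∂_φ Γ^θ_{φ θ} + Γ^θ_{θ m} Γ^m_{φ φ} - Γ^θ_{φ m} Γ^m_{φ θ}
  = (-cos(2*θ)) - (0) + (0) - (-cos(θ)^2) = sin(θ)^2
R^φ_{φ φ φ} = 0 (a repeated index in an antisymmetric pair)
R_{φφ} = R^θ_{φ θ φ} + R^φ_{φ φ φ} = (sin(θ)^2) + (0) = sin(θ)^2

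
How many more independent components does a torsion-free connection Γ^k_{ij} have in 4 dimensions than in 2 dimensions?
Independent components in n dimensions: n × n(n+1)/2 = n^2(n+1)/2.
4D: 4 × 10 = 40
2D: 2 × 3 = 6
Difference = 40 - 6 = 34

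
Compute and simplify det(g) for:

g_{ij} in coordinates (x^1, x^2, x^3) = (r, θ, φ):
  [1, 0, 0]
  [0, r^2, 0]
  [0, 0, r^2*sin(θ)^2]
Diagonal metric: det(g) = g_{11}·g_{22}·g_{33}
= (1)·(r^2)·(r^2*sin(θ)^2)
det(g) = r^4*sin(θ)^2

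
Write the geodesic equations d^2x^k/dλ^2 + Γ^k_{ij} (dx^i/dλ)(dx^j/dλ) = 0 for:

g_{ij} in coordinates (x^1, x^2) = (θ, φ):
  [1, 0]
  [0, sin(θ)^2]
Geodesic equation: d^2x^k/dλ^2 + Γ^k_{ij} (dx^i/dλ)(dx^j/dλ) = 0.
Non-zero Christoffel symbols:
Γ^θ_{φ φ} = -sin(2*θ)/2
Γ^φ_{θ φ} = 1/tan(θ)
Substituting (the symmetric pair Γ^k_{ij}, Γ^k_{ji} combines into a factor 2):
d^2θ/dλ^2 - (sin(2*θ)/2) (dφ/dλ)^2 = 0
d^2φ/dλ^2 + (2/tan(θ)) (dθ/dλ)(dφ/dλ) = 0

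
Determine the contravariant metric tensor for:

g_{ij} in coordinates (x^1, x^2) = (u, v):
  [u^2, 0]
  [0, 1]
The metric is diagonal, so g^{ij} is diagonal with entries 1/g_{ii}: diag(1/(u^2), 1).
g^{ij}:
  [1/u^2, 0]
  [0, 1]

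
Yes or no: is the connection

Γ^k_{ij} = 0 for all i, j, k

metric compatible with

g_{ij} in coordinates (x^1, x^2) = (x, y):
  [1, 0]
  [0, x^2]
Using ∇_k g_{ij} = ∂_k g_{ij} - Γ^m_{ki} g_{mj} - Γ^m_{kj} g_{im}:
∇_x g_{yy} = (2*x) - (0) - (0) = 2*x ≠ 0
So the connection is not metric compatible (it is not the Levi-Civita connection).
No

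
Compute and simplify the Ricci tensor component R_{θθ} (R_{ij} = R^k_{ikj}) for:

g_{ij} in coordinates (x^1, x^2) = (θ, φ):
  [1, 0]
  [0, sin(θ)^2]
Non-zero Christoffel symbols (Γ^k_{ij} = Γ^k_{ji}):
Γ^θ_{φ φ} = -sin(2*θ)/2
Γ^φ_{θ φ} = 1/tan(θ)
R^θ_{θ θ θ} = 0 (a repeated index in an antisymmetric pair)
R^φ_{θ φ θ} = ∂_φ Γ^φ_{θ θ} - ∂_θ Γ^φ_{θ φ} + Γ^φ_{φ m} Γ^m_{θ θ} - Γ^φ_{θ m} Γ^m_{θ φ}
  = (0) - (-1/sin(θ)^2) + (0) - (1/tan(θ)^2) = 1
R_{θθ} = R^θ_{θ θ θ} + R^φ_{θ φ θ} = (0) + (1) = 1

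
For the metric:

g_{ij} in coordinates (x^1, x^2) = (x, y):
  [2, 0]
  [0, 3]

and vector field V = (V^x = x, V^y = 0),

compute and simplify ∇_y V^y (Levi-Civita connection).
All Christoffel symbols are zero.
∇_y V^y = ∂_y V^y + Γ^y_{y j} V^j
  = (0) + (0)(x) + (0)(0)
  = 0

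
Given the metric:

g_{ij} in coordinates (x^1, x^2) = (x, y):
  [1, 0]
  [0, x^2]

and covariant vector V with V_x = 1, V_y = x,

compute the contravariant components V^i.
Inverse metric (diagonal): g^{xx} = 1, g^{yy} = 1/x^2
V^i = g^{ij} V_j:
V^x = (1)(1) + (0)(x) = 1
V^y = (0)(1) + (1/x^2)(x) = 1/x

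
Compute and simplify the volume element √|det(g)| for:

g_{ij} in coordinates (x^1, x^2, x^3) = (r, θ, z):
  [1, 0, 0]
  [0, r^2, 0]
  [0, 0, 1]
det(g) = r^2
√|det(g)| = r
Volume element: dV = r dr dθ dz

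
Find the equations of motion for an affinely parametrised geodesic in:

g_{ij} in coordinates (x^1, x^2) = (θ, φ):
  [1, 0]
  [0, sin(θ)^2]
Geodesic equation: d^2x^k/dλ^2 + Γ^k_{ij} (dx^i/dλ)(dx^j/dλ) = 0.
Non-zero Christoffel symbols:
Γ^θ_{φ φ} = -sin(2*θ)/2
Γ^φ_{θ φ} = 1/tan(θ)
Substituting (the symmetric pair Γ^k_{ij}, Γ^k_{ji} combines into a factor 2):
d^2θ/dλ^2 - (sin(2*θ)/2) (dφ/dλ)^2 = 0
d^2φ/dλ^2 + (2/tan(θ)) (dθ/dλ)(dφ/dλ) = 0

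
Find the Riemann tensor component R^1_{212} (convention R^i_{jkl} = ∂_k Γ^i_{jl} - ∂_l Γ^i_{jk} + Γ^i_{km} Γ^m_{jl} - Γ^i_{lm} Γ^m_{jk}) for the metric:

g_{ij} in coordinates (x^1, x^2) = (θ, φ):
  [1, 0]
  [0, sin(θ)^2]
Non-zero Christoffel symbols (Γ^k_{ij} = Γ^k_{ji}):
Γ^θ_{φ φ} = -sin(2*θ)/2
Γ^φ_{θ φ} = 1/tan(θ)
R^θ_{φ θ φ} = ∂_θ Γ^θ_{φ φ} - ∂_φ Γ^θ_{φ θ} + Γ^θ_{θ m} Γ^m_{φ φ} - Γ^θ_{φ m} Γ^m_{φ θ}
  = (-cos(2*θ)) - (0) + (0) - (-cos(θ)^2) = sin(θ)^2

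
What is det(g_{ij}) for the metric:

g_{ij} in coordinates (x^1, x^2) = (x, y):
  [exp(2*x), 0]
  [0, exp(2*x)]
For a 2×2 metric: det(g) = g_{11}·g_{22} - g_{12}·g_{21}
= (exp(2*x))·(exp(2*x)) - (0)·(0)
= exp(4*x) - 0
det(g) = exp(4*x)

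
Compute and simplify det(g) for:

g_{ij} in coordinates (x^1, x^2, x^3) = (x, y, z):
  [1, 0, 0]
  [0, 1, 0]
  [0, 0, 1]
Diagonal metric: det(g) = g_{11}·g_{22}·g_{33}
= (1)·(1)·(1)
det(g) = 1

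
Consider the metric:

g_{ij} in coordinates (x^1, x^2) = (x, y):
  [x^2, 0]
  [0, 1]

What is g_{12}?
With x^1 = x, x^2 = y, g_{12} = g_{xy} is the row-1, column-2 entry of the matrix.
g_{12} = 0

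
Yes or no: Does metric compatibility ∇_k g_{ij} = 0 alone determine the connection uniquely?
One also needs vanishing torsion; metric compatibility plus torsion-freeness singles out the Levi-Civita connection.
No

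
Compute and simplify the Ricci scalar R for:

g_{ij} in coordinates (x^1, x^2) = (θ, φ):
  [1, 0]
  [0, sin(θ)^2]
Non-zero Christoffel symbols (Γ^k_{ij} = Γ^k_{ji}):
Γ^θ_{φ φ} = -sin(2*θ)/2
Γ^φ_{θ φ} = 1/tan(θ)
Ricci tensor (R_{ij} = R^k_{ikj}): R_{θθ} = 1, R_{θφ} = 0, R_{φφ} = sin(θ)^2
Inverse metric: g^{θθ} = 1, g^{φφ} = 1/sin(θ)^2
R = g^{ij} R_{ij} = (1)(1) + (1/sin(θ)^2)(sin(θ)^2) = 2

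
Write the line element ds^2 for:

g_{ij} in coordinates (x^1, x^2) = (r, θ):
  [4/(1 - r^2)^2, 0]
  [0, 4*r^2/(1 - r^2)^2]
ds^2 = g_{ij} dx^i dx^j; only the non-zero components contribute.
ds^2 = (4/(1 - r^2)^2) dr^2 + (4*r^2/(1 - r^2)^2) dθ^2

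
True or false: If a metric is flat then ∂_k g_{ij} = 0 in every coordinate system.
Flatness means R^i_{jkl} = 0; the components can still vary, e.g. the flat plane in polar coordinates has g_{θθ} = r^2.
False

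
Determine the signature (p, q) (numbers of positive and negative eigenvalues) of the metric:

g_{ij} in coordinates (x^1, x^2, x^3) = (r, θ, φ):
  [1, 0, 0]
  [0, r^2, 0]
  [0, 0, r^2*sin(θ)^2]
The metric is diagonal, so its eigenvalues are the diagonal entries: 1, r^2, r^2*sin(θ)^2 (at a generic point, where coordinate-dependent entries are positive).
3 positive, 0 negative.
(3, 0) - Riemannian (positive definite)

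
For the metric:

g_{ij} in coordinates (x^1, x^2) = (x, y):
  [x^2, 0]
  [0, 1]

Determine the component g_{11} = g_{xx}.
With x^1 = x, x^2 = y, g_{11} = g_{xx} is the row-1, column-1 entry of the matrix.
g_{11} = x^2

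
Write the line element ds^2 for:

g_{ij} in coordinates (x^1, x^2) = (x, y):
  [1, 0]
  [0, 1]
ds^2 = g_{ij} dx^i dx^j; only the non-zero components contribute.
ds^2 = dx^2 + dy^2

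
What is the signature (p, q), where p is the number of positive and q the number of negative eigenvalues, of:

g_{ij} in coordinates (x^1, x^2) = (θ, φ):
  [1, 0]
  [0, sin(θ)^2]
The metric is diagonal, so its eigenvalues are the diagonal entries: 1, sin(θ)^2 (at a generic point, where coordinate-dependent entries are positive).
2 positive, 0 negative.
(2, 0) - Riemannian (positive definite)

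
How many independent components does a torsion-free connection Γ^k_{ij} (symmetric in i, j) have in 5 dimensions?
Γ^k_{ij} has n choices for the upper index and n(n+1)/2 independent symmetric lower index pairs.
Total = 5 × 5×6/2 = 5 × 15 = 75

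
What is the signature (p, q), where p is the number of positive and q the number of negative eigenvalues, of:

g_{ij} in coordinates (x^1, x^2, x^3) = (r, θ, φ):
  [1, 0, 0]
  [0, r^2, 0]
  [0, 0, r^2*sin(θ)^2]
The metric is diagonal, so its eigenvalues are the diagonal entries: 1, r^2, r^2*sin(θ)^2 (at a generic point, where coordinate-dependent entries are positive).
3 positive, 0 negative.
(3, 0) - Riemannian (positive definite)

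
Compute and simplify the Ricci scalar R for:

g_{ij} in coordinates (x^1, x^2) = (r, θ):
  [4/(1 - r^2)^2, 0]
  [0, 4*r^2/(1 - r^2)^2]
Non-zero Christoffel symbols (Γ^k_{ij} = Γ^k_{ji}):
Γ^r_{r r} = 2*r/(1 - r^2)
Γ^r_{θ θ} = (r^3 + r)/(r^2 - 1)
Γ^θ_{r θ} = (-r^2 - 1)/(r^3 - r)
Ricci tensor (R_{ij} = R^k_{ikj}): R_{rr} = -4/(r^2 - 1)^2, R_{rθ} = 0, R_{θθ} = -4*r^2/(r^2 - 1)^2
Inverse metric: g^{rr} = (1 - r^2)^2/4, g^{θθ} = (1 - r^2)^2/(4*r^2)
R = g^{ij} R_{ij} = ((1 - r^2)^2/4)(-4/(r^2 - 1)^2) + ((1 - r^2)^2/(4*r^2))(-4*r^2/(r^2 - 1)^2) = -2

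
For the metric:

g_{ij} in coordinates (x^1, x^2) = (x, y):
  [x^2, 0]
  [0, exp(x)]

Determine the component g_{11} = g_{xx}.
With x^1 = x, x^2 = y, g_{11} = g_{xx} is the row-1, column-1 entry of the matrix.
g_{11} = x^2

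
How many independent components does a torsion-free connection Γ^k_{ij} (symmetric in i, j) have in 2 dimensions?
Γ^k_{ij} has n choices for the upper index and n(n+1)/2 independent symmetric lower index pairs.
Total = 2 × 2×3/2 = 2 × 3 = 6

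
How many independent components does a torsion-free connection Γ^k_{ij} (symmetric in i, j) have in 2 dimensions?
Γ^k_{ij} has n choices for the upper index and n(n+1)/2 independent symmetric lower index pairs.
Total = 2 × 2×3/2 = 2 × 3 = 6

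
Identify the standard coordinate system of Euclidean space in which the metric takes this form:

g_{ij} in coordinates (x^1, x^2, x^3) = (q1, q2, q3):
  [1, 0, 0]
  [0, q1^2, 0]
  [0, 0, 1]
The line element ds^2 = dq1^2 + q1^2 dq2^2 + dq3^2 is dr^2 + r^2 dθ^2 + dz^2 with q1 = r, q2 = θ, q3 = z.
cylindrical coordinates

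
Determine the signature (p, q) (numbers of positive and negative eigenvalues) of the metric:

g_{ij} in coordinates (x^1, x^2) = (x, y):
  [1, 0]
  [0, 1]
The metric is diagonal, so its eigenvalues are the diagonal entries: 1, 1 (at a generic point, where coordinate-dependent entries are positive).
2 positive, 0 negative.
(2, 0) - Riemannian (positive definite)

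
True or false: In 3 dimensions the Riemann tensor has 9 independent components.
n^2(n^2-1)/12 = 9·8/12 = 6 independent components for n = 3.
False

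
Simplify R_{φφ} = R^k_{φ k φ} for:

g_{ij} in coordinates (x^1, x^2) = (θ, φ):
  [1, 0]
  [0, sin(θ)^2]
Non-zero Christoffel symbols (Γ^k_{ij} = Γ^k_{ji}):
Γ^θ_{φ φ} = -sin(2*θ)/2
Γ^φ_{θ φ} = 1/tan(θ)
R^θ_{φ θ φ} = ∂_θ Γ^θ_{φ φ} - ∂_φ Γ^θ_{φ θ} + Γ^θ_{θ m} Γ^m_{φ φ} - Γ^θ_{φ m} Γ^m_{φ θ}
  = (-cos(2*θ)) - (0) + (0) - (-cos(θ)^2) = sin(θ)^2
R^φ_{φ φ φ} = 0 (a repeated index in an antisymmetric pair)
R_{φφ} = R^θ_{φ θ φ} + R^φ_{φ φ φ} = (sin(θ)^2) + (0) = sin(θ)^2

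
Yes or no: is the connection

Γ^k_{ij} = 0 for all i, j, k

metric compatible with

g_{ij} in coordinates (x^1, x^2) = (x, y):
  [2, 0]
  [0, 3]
Using ∇_k g_{ij} = ∂_k g_{ij} - Γ^m_{ki} g_{mj} - Γ^m_{kj} g_{im}:
e.g. ∇_y g_{xx} = (0) - (0) - (0) = 0
Every component ∇_k g_{ij} vanishes: the connection is metric compatible.
Yes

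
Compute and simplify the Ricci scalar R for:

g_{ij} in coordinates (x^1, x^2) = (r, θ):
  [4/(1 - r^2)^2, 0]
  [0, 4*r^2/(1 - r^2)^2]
Non-zero Christoffel symbols (Γ^k_{ij} = Γ^k_{ji}):
Γ^r_{r r} = 2*r/(1 - r^2)
Γ^r_{θ θ} = (r^3 + r)/(r^2 - 1)
Γ^θ_{r θ} = (-r^2 - 1)/(r^3 - r)
Ricci tensor (R_{ij} = R^k_{ikj}): R_{rr} = -4/(r^2 - 1)^2, R_{rθ} = 0, R_{θθ} = -4*r^2/(r^2 - 1)^2
Inverse metric: g^{rr} = (1 - r^2)^2/4, g^{θθ} = (1 - r^2)^2/(4*r^2)
R = g^{ij} R_{ij} = ((1 - r^2)^2/4)(-4/(r^2 - 1)^2) + ((1 - r^2)^2/(4*r^2))(-4*r^2/(r^2 - 1)^2) = -2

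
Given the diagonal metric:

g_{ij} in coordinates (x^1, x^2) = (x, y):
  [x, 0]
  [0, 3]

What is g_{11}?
With x^1 = x, x^2 = y, g_{11} = g_{xx} is the row-1, column-1 entry of the matrix.
g_{11} = x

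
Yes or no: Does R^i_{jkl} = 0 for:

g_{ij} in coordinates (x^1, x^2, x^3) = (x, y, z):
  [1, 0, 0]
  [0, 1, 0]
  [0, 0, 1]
All metric components are constant, so every Christoffel symbol vanishes and R^i_{jkl} = 0.
Yes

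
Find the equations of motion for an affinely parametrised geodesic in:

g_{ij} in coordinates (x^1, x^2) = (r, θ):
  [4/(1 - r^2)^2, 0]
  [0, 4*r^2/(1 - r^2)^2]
Geodesic equation: d^2x^k/dλ^2 + Γ^k_{ij} (dx^i/dλ)(dx^j/dλ) = 0.
Non-zero Christoffel symbols:
Γ^r_{r r} = 2*r/(1 - r^2)
Γ^r_{θ θ} = (r^3 + r)/(r^2 - 1)
Γ^θ_{r θ} = (-r^2 - 1)/(r^3 - r)
Substituting (the symmetric pair Γ^k_{ij}, Γ^k_{ji} combines into a factor 2):
d^2r/dλ^2 + (2*r/(1 - r^2)) (dr/dλ)^2 + ((r^3 + r)/(r^2 - 1)) (dθ/dλ)^2 = 0
d^2θ/dλ^2 + ((-2*r^2 - 2)/(r^3 - r)) (dr/dλ)(dθ/dλ) = 0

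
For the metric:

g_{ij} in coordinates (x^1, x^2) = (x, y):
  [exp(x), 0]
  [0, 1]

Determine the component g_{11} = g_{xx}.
With x^1 = x, x^2 = y, g_{11} = g_{xx} is the row-1, column-1 entry of the matrix.
g_{11} = exp(x)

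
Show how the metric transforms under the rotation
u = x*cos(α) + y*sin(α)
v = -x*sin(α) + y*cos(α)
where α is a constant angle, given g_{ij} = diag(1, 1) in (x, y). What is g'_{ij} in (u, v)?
Invert the transformation: x = u*cos(α) - v*sin(α), y = u*sin(α) + v*cos(α)
g'_{ij} = (∂x^k/∂x'^i)(∂x^l/∂x'^j) g_{kl}; with g_{kl} = δ_{kl} this is Σ_k (∂x^k/∂x'^i)(∂x^k/∂x'^j).
Jacobian: ∂x/∂u = cos(α), ∂x/∂v = -sin(α), ∂y/∂u = sin(α), ∂y/∂v = cos(α)
g'_{uu} = (cos(α))(cos(α)) + (sin(α))(sin(α)) = 1
g'_{uv} = (cos(α))(-sin(α)) + (sin(α))(cos(α)) = 0
g'_{vv} = (-sin(α))(-sin(α)) + (cos(α))(cos(α)) = 1
g'_{ij} = diag(1, 1)
The Euclidean metric is invariant under rotations.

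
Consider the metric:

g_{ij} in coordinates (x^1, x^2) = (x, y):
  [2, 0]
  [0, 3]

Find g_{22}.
With x^1 = x, x^2 = y, g_{22} = g_{yy} is the row-2, column-2 entry of the matrix.
g_{22} = 3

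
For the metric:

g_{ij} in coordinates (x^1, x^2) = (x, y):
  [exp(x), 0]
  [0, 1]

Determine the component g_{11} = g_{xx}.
With x^1 = x, x^2 = y, g_{11} = g_{xx} is the row-1, column-1 entry of the matrix.
g_{11} = exp(x)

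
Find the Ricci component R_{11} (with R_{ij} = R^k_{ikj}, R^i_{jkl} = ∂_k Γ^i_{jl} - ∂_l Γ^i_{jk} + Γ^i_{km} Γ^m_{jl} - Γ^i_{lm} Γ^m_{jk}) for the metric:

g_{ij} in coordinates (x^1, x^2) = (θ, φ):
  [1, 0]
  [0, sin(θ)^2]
Non-zero Christoffel symbols (Γ^k_{ij} = Γ^k_{ji}):
Γ^θ_{φ φ} = -sin(2*θ)/2
Γ^φ_{θ φ} = 1/tan(θ)
R^θ_{θ θ θ} = 0 (a repeated index in an antisymmetric pair)
R^φ_{θ φ θ} = ∂_φ Γ^φ_{θ θ} - ∂_θ Γ^φ_{θ φ} + Γ^φ_{φ m} Γ^m_{θ θ} - Γ^φ_{θ m} Γ^m_{θ φ}
  = (0) - (-1/sin(θ)^2) + (0) - (1/tan(θ)^2) = 1
R_{θθ} = R^θ_{θ θ θ} + R^φ_{θ φ θ} = (0) + (1) = 1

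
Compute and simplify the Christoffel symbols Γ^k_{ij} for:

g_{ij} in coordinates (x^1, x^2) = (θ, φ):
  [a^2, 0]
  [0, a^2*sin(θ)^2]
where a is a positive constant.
Using Γ^k_{ij} = (1/2) g^{km} (∂_i g_{mj} + ∂_j g_{mi} - ∂_m g_{ij}); the metric is diagonal, so only the m = k term contributes.
Non-zero symbols (using the symmetry Γ^k_{ij} = Γ^k_{ji}):
Γ^θ_{φ φ} = (1/2) g^{θθ} (∂_φ g_{θφ} + ∂_φ g_{θφ} - ∂_θ g_{φφ}) = (1/2)(1/a^2)((0) + (0) - (a^2*sin(2*θ))) = -sin(2*θ)/2
Γ^φ_{θ φ} = (1/2) g^{φφ} (∂_θ g_{φφ} + ∂_φ g_{φθ} - ∂_φ g_{θφ}) = (1/2)(1/(a^2*sin(θ)^2))((a^2*sin(2*θ)) + (0) - (0)) = 1/tan(θ)
All other Christoffel symbols are zero.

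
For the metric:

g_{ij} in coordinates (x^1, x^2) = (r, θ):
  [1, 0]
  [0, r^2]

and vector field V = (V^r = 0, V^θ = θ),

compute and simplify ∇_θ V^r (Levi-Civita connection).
Non-zero Christoffel symbols:
Γ^r_{θ θ} = -r
Γ^θ_{r θ} = 1/r
∇_θ V^r = ∂_θ V^r + Γ^r_{θ j} V^j
  = (0) + (0)(0) + (-r)(θ)
  = -r*θ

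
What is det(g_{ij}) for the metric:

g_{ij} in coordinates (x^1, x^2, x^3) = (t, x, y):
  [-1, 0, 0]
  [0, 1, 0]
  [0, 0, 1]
Diagonal metric: det(g) = g_{11}·g_{22}·g_{33}
= (-1)·(1)·(1)
det(g) = -1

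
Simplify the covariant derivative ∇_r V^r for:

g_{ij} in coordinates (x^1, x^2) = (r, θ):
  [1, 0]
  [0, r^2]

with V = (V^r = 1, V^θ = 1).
Non-zero Christoffel symbols:
Γ^r_{θ θ} = -r
Γ^θ_{r θ} = 1/r
∇_r V^r = ∂_r V^r + Γ^r_{r j} V^j
  = (0) + (0)(1) + (0)(1)
  = 0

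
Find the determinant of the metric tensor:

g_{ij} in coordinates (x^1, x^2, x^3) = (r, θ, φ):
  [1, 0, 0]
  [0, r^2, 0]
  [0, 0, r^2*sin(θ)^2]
Diagonal metric: det(g) = g_{11}·g_{22}·g_{33}
= (1)·(r^2)·(r^2*sin(θ)^2)
det(g) = r^4*sin(θ)^2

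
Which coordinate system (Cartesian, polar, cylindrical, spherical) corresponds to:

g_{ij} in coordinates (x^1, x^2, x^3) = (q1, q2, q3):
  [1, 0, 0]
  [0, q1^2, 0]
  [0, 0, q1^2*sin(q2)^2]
The line element ds^2 = dq1^2 + q1^2 dq2^2 + q1^2 sin(q2)^2 dq3^2 is dr^2 + r^2 dθ^2 + r^2 sin(θ)^2 dφ^2 with q1 = r, q2 = θ, q3 = φ.
spherical coordinates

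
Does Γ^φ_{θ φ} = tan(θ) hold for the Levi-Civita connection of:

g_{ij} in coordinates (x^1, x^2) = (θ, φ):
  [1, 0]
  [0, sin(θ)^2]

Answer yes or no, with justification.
Γ^φ_{θ φ} = (1/2) g^{φφ} (∂_θ g_{φφ} + ∂_φ g_{φθ} - ∂_φ g_{θφ}) = (1/2)(1/sin(θ)^2)((sin(2*θ)) + (0) - (0)) = 1/tan(θ)
This differs from the proposed value tan(θ).
No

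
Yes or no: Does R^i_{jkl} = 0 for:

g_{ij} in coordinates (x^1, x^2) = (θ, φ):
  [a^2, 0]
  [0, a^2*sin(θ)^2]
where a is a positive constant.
Non-zero Christoffel symbols:
Γ^θ_{φ φ} = -sin(2*θ)/2
Γ^φ_{θ φ} = 1/tan(θ)
Ricci tensor: R_{θθ} = 1, R_{θφ} = 0, R_{φφ} = sin(θ)^2
The Ricci tensor is non-zero, so the Riemann tensor is non-zero: not flat.
No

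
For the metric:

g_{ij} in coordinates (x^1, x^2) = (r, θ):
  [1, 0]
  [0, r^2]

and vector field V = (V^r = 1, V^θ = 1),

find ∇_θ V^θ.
Non-zero Christoffel symbols:
Γ^r_{θ θ} = -r
Γ^θ_{r θ} = 1/r
∇_θ V^θ = ∂_θ V^θ + Γ^θ_{θ j} V^j
  = (0) + (1/r)(1) + (0)(1)
  = 1/r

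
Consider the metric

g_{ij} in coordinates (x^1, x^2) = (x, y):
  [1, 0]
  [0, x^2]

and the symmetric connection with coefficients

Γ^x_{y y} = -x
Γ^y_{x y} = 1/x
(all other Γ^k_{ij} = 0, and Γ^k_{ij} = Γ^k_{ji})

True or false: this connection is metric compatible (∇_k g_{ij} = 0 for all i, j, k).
Using ∇_k g_{ij} = ∂_k g_{ij} - Γ^m_{ki} g_{mj} - Γ^m_{kj} g_{im}:
e.g. ∇_x g_{yy} = (2*x) - (x) - (x) = 0
Every component ∇_k g_{ij} vanishes: the connection is metric compatible.
True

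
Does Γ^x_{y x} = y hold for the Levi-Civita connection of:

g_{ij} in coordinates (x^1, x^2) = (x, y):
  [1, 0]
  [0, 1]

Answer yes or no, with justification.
Γ^x_{y x} = (1/2) g^{xx} (∂_y g_{xx} + ∂_x g_{xy} - ∂_x g_{yx}) = (1/2)(1)((0) + (0) - (0)) = 0
This differs from the proposed value y.
No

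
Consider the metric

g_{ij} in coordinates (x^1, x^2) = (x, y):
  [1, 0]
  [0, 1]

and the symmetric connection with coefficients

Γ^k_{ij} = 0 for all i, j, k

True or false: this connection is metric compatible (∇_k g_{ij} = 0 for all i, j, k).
Using ∇_k g_{ij} = ∂_k g_{ij} - Γ^m_{ki} g_{mj} - Γ^m_{kj} g_{im}:
e.g. ∇_y g_{yy} = (0) - (0) - (0) = 0
Every component ∇_k g_{ij} vanishes: the connection is metric compatible.
True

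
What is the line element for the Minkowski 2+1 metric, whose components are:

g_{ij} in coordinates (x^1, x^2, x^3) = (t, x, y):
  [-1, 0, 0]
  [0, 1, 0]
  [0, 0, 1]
ds^2 = g_{ij} dx^i dx^j; only the non-zero components contribute.
ds^2 = -dt^2 + dx^2 + dy^2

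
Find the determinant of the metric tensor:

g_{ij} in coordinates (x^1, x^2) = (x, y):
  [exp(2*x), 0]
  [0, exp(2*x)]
For a 2×2 metric: det(g) = g_{11}·g_{22} - g_{12}·g_{21}
= (exp(2*x))·(exp(2*x)) - (0)·(0)
= exp(4*x) - 0
det(g) = exp(4*x)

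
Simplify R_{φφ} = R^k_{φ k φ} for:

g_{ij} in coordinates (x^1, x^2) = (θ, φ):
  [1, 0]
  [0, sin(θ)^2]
Non-zero Christoffel symbols (Γ^k_{ij} = Γ^k_{ji}):
Γ^θ_{φ φ} = -sin(2*θ)/2
Γ^φ_{θ φ} = 1/tan(θ)
R^θ_{φ θ φ} = ∂_θ Γ^θ_{φ φ} - ∂_φ Γ^θ_{φ θ} + Γ^θ_{θ m} Γ^m_{φ φ} - Γ^θ_{φ m} Γ^m_{φ θ}
  = (-cos(2*θ)) - (0) + (0) - (-cos(θ)^2) = sin(θ)^2
R^φ_{φ φ φ} = 0 (a repeated index in an antisymmetric pair)
R_{φφ} = R^θ_{φ θ φ} + R^φ_{φ φ φ} = (sin(θ)^2) + (0) = sin(θ)^2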